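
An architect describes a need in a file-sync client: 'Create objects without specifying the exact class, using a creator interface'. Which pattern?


This matches the Factory Method pattern

Factory Method


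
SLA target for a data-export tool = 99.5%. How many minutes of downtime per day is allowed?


Formula: allowed downtime = period * (100 - SLA) / 100
Period (day) = 1440 minutes
Unavailability fraction = (100 - 99.5) / 100
Allowed downtime = 1440 * (100 - 99.5) / 100
Allowed downtime = 7.2 minutes

7.2 minutes


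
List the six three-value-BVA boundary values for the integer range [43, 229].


Range: [43, 229]
Boundaries: just below min, min, min+1, max-1, max, just above max
Values: [42, 43, 44, 228, 229, 230]

[42, 43, 44, 228, 229, 230]


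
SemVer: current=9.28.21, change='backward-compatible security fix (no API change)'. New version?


Current: 9.28.21
Change category: 'backward-compatible security fix (no API change)' → patch bump
SemVer rule: patch bump → increment PATCH (MAJOR and MINOR unchanged)
New: 9.28.22

9.28.22


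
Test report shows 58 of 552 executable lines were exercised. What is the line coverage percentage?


Coverage = covered / total * 100
Coverage = 58 / 552 * 100
Coverage = 10.51%

10.51%


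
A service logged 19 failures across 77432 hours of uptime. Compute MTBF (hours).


Formula: MTBF = Total operating time / Number of failures
MTBF = 77432 / 19
MTBF = 4075.37 hours

4075.37 hours


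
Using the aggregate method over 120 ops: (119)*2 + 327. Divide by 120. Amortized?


Formula: Amortized cost = Total cost / Operations
Total cost = (119 * 2) + (1 * 327)
Total cost = 238 + 327 = 565
Amortized = 565 / 120 = 4.7083

4.7083


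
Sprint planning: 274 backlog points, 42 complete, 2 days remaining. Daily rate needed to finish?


Formula: Required rate = Remaining points / Days left
Remaining = 274 - 42 = 232 points
Required rate = 232 / 2 = 116.0 points/day

116.0 points/day


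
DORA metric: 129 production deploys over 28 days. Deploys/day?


Formula: deployments per day = releases / days
= 129 / 28
= 4.607 deploys/day
(equivalently, 32.25 deploys/week)

4.607 deploys/day


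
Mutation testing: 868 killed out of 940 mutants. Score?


Mutation score = killed / total * 100
Mutation score = 868 / 940 * 100
Mutation score = 92.34%

92.34%


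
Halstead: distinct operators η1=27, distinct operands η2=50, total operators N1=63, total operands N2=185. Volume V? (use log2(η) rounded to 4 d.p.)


Formula: V = N * log2(η), where N = N1 + N2 and η = η1 + η2
η = 27 + 50 = 77
N = 63 + 185 = 248
log2(77) ≈ 6.2668
V = 248 * 6.2668 = 1554.17

1554.17


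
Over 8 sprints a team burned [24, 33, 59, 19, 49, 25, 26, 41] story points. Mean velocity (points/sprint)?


Formula: Avg velocity = Total points / Number of sprints
Points: [24, 33, 59, 19, 49, 25, 26, 41]
Sum = 24 + 33 + 59 + 19 + 49 + 25 + 26 + 41 = 276
Avg velocity = 276 / 8 = 34.5 points/sprint

34.5 points/sprint


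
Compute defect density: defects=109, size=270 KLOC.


Defect density = defects / KLOC
Defect density = 109 / 270
Defect density = 0.404 defects/KLOC

0.404 defects/KLOC


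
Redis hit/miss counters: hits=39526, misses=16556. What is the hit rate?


Formula: hit rate = hits / (hits + misses) * 100
hit rate = 39526 / (39526 + 16556) * 100
hit rate = 39526 / 56082 * 100
hit rate = 70.48%

70.48%


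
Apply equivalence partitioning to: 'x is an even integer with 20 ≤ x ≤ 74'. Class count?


Constraint: even integers in [20, 74]
Class 1: x < 20 — out-of-range invalid
Class 2: x in [20,74] but odd — wrong type invalid
Class 3: x in [20,74] and even — valid
Class 4: x > 74 — out-of-range invalid
Total equivalence classes: 4

4 equivalence classes


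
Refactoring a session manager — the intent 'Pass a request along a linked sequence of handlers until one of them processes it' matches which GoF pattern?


This matches the Chain of Responsibility pattern

Chain of Responsibility


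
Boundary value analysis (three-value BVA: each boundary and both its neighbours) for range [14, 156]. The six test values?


Range: [14, 156]
Boundaries: just below min, min, min+1, max-1, max, just above max
Values: [13, 14, 15, 155, 156, 157]

[13, 14, 15, 155, 156, 157]


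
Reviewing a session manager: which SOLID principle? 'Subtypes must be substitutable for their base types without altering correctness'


This describes the Liskov Substitution Principle (LSP)

Liskov Substitution Principle (LSP)


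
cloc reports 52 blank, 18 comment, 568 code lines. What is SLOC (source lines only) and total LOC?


Total LOC = blank + comment + code
Total LOC = 52 + 18 + 568 = 638
SLOC (source only) = code = 568

Total LOC: 638, SLOC: 568


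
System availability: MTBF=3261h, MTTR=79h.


Availability = MTBF / (MTBF + MTTR)
Availability = 3261 / (3261 + 79)
Availability = 3261 / 3340
Availability = 97.6347%

97.6347%


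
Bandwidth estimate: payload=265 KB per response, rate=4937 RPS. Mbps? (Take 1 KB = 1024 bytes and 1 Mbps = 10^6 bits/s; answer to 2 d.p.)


Formula: Mbps = payload_bytes * RPS * 8 / 1e6
Payload per request = 265 KB = 265 * 1024 = 271360 bytes
Total bytes/sec = 271360 * 4937 = 1339704320
Total bits/sec = 1339704320 * 8 = 10717634560
Mbps = 10717634560 / 1e6 = 10717.63

10717.63 Mbps


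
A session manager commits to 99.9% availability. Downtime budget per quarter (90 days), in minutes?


Formula: allowed downtime = period * (100 - SLA) / 100
Period (quarter (90 days)) = 129600 minutes
Unavailability fraction = (100 - 99.9) / 100
Allowed downtime = 129600 * (100 - 99.9) / 100
Allowed downtime = 129.6 minutes

129.6 minutes


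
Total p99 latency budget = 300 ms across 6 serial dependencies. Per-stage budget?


Formula: per_stage = total_budget / stages
per_stage = 300 / 6
per_stage = 50.0 ms

50.0 ms


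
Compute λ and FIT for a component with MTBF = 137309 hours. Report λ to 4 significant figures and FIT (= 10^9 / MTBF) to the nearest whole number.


Formula: λ = 1 / MTBF; FIT = λ × 1e9 = 1e9 / MTBF
λ = 1 / 137309 ≈ 7.283e-06 failures/hour
FIT = 1e9 / 137309 ≈ 7283 failures per 1e9 hours (nearest whole number)

λ = 7.283e-06 /h, FIT = 7283


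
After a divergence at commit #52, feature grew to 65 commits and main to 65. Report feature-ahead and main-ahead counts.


Common ancestor: commit #52
feature commits after divergence: 65 - 52 = 13
main commits after divergence: 65 - 52 = 13
feature is 13 commits ahead of main
main is 13 commits ahead of feature

feature ahead: 13, main ahead: 13


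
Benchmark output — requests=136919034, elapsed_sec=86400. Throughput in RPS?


Formula: throughput = requests / seconds
throughput = 136919034 / 86400
throughput = 1584.71 requests/second

1584.71 requests/second


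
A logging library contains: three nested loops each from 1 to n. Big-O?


Reasoning: three levels of nesting over n
Complexity: O(n^3)

O(n^3)


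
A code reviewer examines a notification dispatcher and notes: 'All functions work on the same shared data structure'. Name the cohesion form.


Reasoning: Functions share data
Type: Communicational cohesion

Communicational cohesion


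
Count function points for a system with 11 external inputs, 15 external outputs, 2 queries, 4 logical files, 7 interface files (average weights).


UFP = EI*4 + EO*5 + EQ*4 + ILF*10 + EIF*7
UFP = 11*4 + 15*5 + 2*4 + 4*10 + 7*7
UFP = 44 + 75 + 8 + 40 + 49
UFP = 216

216


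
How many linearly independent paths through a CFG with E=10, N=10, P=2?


Formula: V(G) = E - N + 2P
V(G) = 10 - 10 + 2*2
V(G) = 0 + 4
V(G) = 4

4


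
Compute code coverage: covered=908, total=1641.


Coverage = covered / total * 100
Coverage = 908 / 1641 * 100
Coverage = 55.33%

55.33%


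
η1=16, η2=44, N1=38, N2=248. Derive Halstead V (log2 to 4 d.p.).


Formula: V = N * log2(η), where N = N1 + N2 and η = η1 + η2
η = 16 + 44 = 60
N = 38 + 248 = 286
log2(60) ≈ 5.9069
V = 286 * 5.9069 = 1689.37

1689.37


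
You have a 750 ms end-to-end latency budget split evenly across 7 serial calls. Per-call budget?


Formula: per_stage = total_budget / stages
per_stage = 750 / 7
per_stage = 107.14 ms

107.14 ms


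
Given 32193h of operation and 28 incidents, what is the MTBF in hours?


Formula: MTBF = Total operating time / Number of failures
MTBF = 32193 / 28
MTBF = 1149.75 hours

1149.75 hours


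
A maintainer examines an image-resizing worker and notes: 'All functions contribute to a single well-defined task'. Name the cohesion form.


Reasoning: Best: single purpose
Type: Functional cohesion

Functional cohesion


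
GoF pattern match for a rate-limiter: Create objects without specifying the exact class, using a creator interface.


This matches the Factory Method pattern

Factory Method


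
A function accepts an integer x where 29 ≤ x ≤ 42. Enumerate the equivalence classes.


Valid range: [29, 42]
Class 1: x < 29 — invalid
Class 2: 29 ≤ x ≤ 42 — valid
Class 3: x > 42 — invalid
Total equivalence classes: 3

3 equivalence classes


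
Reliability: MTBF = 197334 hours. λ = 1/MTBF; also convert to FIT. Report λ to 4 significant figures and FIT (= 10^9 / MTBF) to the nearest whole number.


Formula: λ = 1 / MTBF; FIT = λ × 1e9 = 1e9 / MTBF
λ = 1 / 197334 ≈ 5.068e-06 failures/hour
FIT = 1e9 / 197334 ≈ 5068 failures per 1e9 hours (nearest whole number)

λ = 5.068e-06 /h, FIT = 5068


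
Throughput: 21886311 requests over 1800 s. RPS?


Formula: throughput = requests / seconds
throughput = 21886311 / 1800
throughput = 12159.06 requests/second

12159.06 requests/second


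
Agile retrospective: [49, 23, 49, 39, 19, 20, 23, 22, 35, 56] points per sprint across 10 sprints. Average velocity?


Formula: Avg velocity = Total points / Number of sprints
Points: [49, 23, 49, 39, 19, 20, 23, 22, 35, 56]
Sum = 49 + 23 + 49 + 39 + 19 + 20 + 23 + 22 + 35 + 56 = 335
Avg velocity = 335 / 10 = 33.5 points/sprint

33.5 points/sprint


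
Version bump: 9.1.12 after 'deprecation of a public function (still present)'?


Current: 9.1.12
Change category: 'deprecation of a public function (still present)' → minor bump
SemVer rule: minor bump → increment MINOR, reset PATCH to 0 (MAJOR unchanged)
New: 9.2.0

9.2.0


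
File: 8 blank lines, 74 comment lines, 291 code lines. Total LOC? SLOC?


Total LOC = blank + comment + code
Total LOC = 8 + 74 + 291 = 373
SLOC (source only) = code = 291

Total LOC: 373, SLOC: 291


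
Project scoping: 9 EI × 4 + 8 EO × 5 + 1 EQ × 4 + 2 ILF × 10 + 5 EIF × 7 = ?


UFP = EI*4 + EO*5 + EQ*4 + ILF*10 + EIF*7
UFP = 9*4 + 8*5 + 1*4 + 2*10 + 5*7
UFP = 36 + 40 + 4 + 20 + 35
UFP = 135

135


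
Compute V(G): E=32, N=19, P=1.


Formula: V(G) = E - N + 2P
V(G) = 32 - 19 + 2*1
V(G) = 13 + 2
V(G) = 15

15


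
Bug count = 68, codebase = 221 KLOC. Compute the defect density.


Defect density = defects / KLOC
Defect density = 68 / 221
Defect density = 0.308 defects/KLOC

0.308 defects/KLOC


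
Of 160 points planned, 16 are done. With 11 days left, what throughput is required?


Formula: Required rate = Remaining points / Days left
Remaining = 160 - 16 = 144 points
Required rate = 144 / 11 = 13.09 points/day

13.09 points/day


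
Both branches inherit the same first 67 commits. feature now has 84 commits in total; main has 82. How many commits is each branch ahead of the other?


Common ancestor: commit #67
feature commits after divergence: 84 - 67 = 17
main commits after divergence: 82 - 67 = 15
feature is 17 commits ahead of main
main is 15 commits ahead of feature

feature ahead: 17, main ahead: 15


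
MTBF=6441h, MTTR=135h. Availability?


Availability = MTBF / (MTBF + MTTR)
Availability = 6441 / (6441 + 135)
Availability = 6441 / 6576
Availability = 97.9471%

97.9471%


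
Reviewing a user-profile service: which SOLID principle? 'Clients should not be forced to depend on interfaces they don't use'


This describes the Interface Segregation Principle (ISP)

Interface Segregation Principle (ISP)


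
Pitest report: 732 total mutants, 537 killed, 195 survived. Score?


Mutation score = killed / total * 100
Mutation score = 537 / 732 * 100
Mutation score = 73.36%

73.36%


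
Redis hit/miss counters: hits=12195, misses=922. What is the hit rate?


Formula: hit rate = hits / (hits + misses) * 100
hit rate = 12195 / (12195 + 922) * 100
hit rate = 12195 / 13117 * 100
hit rate = 92.97%

92.97%


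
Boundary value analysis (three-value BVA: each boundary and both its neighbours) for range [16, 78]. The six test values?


Range: [16, 78]
Boundaries: just below min, min, min+1, max-1, max, just above max
Values: [15, 16, 17, 77, 78, 79]

[15, 16, 17, 77, 78, 79]


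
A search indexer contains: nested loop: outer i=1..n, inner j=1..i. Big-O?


Reasoning: triangle: n(n+1)/2 ~ n^2/2
Complexity: O(n^2)

O(n^2)


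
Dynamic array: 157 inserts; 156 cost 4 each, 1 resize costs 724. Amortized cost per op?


Formula: Amortized cost = Total cost / Operations
Total cost = (156 * 4) + (1 * 724)
Total cost = 624 + 724 = 1348
Amortized = 1348 / 157 = 8.586

8.586


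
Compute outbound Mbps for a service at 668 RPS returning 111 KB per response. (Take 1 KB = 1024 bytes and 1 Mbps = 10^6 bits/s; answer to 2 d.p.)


Formula: Mbps = payload_bytes * RPS * 8 / 1e6
Payload per request = 111 KB = 111 * 1024 = 113664 bytes
Total bytes/sec = 113664 * 668 = 75927552
Total bits/sec = 75927552 * 8 = 607420416
Mbps = 607420416 / 1e6 = 607.42

607.42 Mbps


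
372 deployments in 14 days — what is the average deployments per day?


Formula: deployments per day = releases / days
= 372 / 14
= 26.571 deploys/day
(equivalently, 186.0 deploys/week)

26.571 deploys/day


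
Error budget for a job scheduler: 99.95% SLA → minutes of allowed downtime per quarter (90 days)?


Formula: allowed downtime = period * (100 - SLA) / 100
Period (quarter (90 days)) = 129600 minutes
Unavailability fraction = (100 - 99.95) / 100
Allowed downtime = 129600 * (100 - 99.95) / 100
Allowed downtime = 64.8 minutes

64.8 minutes


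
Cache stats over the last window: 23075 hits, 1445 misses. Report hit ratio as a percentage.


Formula: hit rate = hits / (hits + misses) * 100
hit rate = 23075 / (23075 + 1445) * 100
hit rate = 23075 / 24520 * 100
hit rate = 94.11%

94.11%


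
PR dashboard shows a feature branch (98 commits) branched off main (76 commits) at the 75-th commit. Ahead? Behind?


Common ancestor: commit #75
feature commits after divergence: 98 - 75 = 23
main commits after divergence: 76 - 75 = 1
feature is 23 commits ahead of main
main is 1 commits ahead of feature

feature ahead: 23, main ahead: 1


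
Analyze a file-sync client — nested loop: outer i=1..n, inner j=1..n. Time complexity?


Reasoning: n iterations times n iterations
Complexity: O(n^2)

O(n^2)


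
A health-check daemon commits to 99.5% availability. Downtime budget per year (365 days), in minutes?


Formula: allowed downtime = period * (100 - SLA) / 100
Period (year (365 days)) = 525600 minutes
Unavailability fraction = (100 - 99.5) / 100
Allowed downtime = 525600 * (100 - 99.5) / 100
Allowed downtime = 2628.0 minutes

2628.0 minutes


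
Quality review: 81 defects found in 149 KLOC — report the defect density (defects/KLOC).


Defect density = defects / KLOC
Defect density = 81 / 149
Defect density = 0.544 defects/KLOC

0.544 defects/KLOC


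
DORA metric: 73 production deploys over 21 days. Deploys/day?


Formula: deployments per day = releases / days
= 73 / 21
= 3.476 deploys/day
(equivalently, 24.33 deploys/week)

3.476 deploys/day


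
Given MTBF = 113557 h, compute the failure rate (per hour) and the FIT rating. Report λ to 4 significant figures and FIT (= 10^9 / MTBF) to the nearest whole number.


Formula: λ = 1 / MTBF; FIT = λ × 1e9 = 1e9 / MTBF
λ = 1 / 113557 ≈ 8.806e-06 failures/hour
FIT = 1e9 / 113557 ≈ 8806 failures per 1e9 hours (nearest whole number)

λ = 8.806e-06 /h, FIT = 8806


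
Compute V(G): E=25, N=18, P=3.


Formula: V(G) = E - N + 2P
V(G) = 25 - 18 + 2*3
V(G) = 7 + 6
V(G) = 13

13


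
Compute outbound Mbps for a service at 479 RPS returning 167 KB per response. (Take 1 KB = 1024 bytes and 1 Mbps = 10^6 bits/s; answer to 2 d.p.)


Formula: Mbps = payload_bytes * RPS * 8 / 1e6
Payload per request = 167 KB = 167 * 1024 = 171008 bytes
Total bytes/sec = 171008 * 479 = 81912832
Total bits/sec = 81912832 * 8 = 655302656
Mbps = 655302656 / 1e6 = 655.3

655.3 Mbps


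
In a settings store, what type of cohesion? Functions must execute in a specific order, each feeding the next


Reasoning: Output of one is input to next
Type: Sequential cohesion

Sequential cohesion


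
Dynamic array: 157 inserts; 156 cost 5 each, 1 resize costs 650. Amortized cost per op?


Formula: Amortized cost = Total cost / Operations
Total cost = (156 * 5) + (1 * 650)
Total cost = 780 + 650 = 1430
Amortized = 1430 / 157 = 9.1083

9.1083


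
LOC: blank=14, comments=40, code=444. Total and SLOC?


Total LOC = blank + comment + code
Total LOC = 14 + 40 + 444 = 498
SLOC (source only) = code = 444

Total LOC: 498, SLOC: 444


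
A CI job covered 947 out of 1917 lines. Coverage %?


Coverage = covered / total * 100
Coverage = 947 / 1917 * 100
Coverage = 49.4%

49.4%


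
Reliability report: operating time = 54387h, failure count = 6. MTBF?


Formula: MTBF = Total operating time / Number of failures
MTBF = 54387 / 6
MTBF = 9064.5 hours

9064.5 hours


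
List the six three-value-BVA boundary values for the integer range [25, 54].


Range: [25, 54]
Boundaries: just below min, min, min+1, max-1, max, just above max
Values: [24, 25, 26, 53, 54, 55]

[24, 25, 26, 53, 54, 55]


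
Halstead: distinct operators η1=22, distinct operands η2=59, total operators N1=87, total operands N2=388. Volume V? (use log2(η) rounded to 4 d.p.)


Formula: V = N * log2(η), where N = N1 + N2 and η = η1 + η2
η = 22 + 59 = 81
N = 87 + 388 = 475
log2(81) ≈ 6.3399
V = 475 * 6.3399 = 3011.45

3011.45


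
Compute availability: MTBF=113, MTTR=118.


Availability = MTBF / (MTBF + MTTR)
Availability = 113 / (113 + 118)
Availability = 113 / 231
Availability = 48.9177%

48.9177%


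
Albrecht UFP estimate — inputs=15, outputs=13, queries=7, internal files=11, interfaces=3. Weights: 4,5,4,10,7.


UFP = EI*4 + EO*5 + EQ*4 + ILF*10 + EIF*7
UFP = 15*4 + 13*5 + 7*4 + 11*10 + 3*7
UFP = 60 + 65 + 28 + 110 + 21
UFP = 284

284


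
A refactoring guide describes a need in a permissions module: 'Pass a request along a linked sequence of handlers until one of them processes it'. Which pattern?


This matches the Chain of Responsibility pattern

Chain of Responsibility


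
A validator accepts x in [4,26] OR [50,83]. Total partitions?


Valid ranges: [4,26] and [50,83]
Class 1: x < 4 — invalid
Class 2: 4 ≤ x ≤ 26 — valid
Class 3: 26 < x < 50 — invalid (gap between ranges)
Class 4: 50 ≤ x ≤ 83 — valid
Class 5: x > 83 — invalid
Total equivalence classes: 5

5 equivalence classes


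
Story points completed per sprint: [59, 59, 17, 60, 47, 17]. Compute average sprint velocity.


Formula: Avg velocity = Total points / Number of sprints
Points: [59, 59, 17, 60, 47, 17]
Sum = 59 + 59 + 17 + 60 + 47 + 17 = 259
Avg velocity = 259 / 6 = 43.17 points/sprint

43.17 points/sprint


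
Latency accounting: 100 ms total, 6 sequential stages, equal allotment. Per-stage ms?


Formula: per_stage = total_budget / stages
per_stage = 100 / 6
per_stage = 16.67 ms

16.67 ms


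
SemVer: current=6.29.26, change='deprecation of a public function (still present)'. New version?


Current: 6.29.26
Change category: 'deprecation of a public function (still present)' → minor bump
SemVer rule: minor bump → increment MINOR, reset PATCH to 0 (MAJOR unchanged)
New: 6.30.0

6.30.0


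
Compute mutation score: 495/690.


Mutation score = killed / total * 100
Mutation score = 495 / 690 * 100
Mutation score = 71.74%

71.74%


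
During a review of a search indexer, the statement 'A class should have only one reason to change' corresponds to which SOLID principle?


This describes the Single Responsibility Principle (SRP)

Single Responsibility Principle (SRP)


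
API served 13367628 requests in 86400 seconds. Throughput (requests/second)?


Formula: throughput = requests / seconds
throughput = 13367628 / 86400
throughput = 154.72 requests/second

154.72 requests/second


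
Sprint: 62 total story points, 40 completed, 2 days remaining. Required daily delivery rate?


Formula: Required rate = Remaining points / Days left
Remaining = 62 - 40 = 22 points
Required rate = 22 / 2 = 11.0 points/day

11.0 points/day


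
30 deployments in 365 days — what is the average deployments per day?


Formula: deployments per day = releases / days
= 30 / 365
= 0.082 deploys/day
(equivalently, 0.58 deploys/week)

0.082 deploys/day


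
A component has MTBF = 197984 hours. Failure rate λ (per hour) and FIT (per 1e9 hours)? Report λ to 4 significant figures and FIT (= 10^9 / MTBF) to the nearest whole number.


Formula: λ = 1 / MTBF; FIT = λ × 1e9 = 1e9 / MTBF
λ = 1 / 197984 ≈ 5.051e-06 failures/hour
FIT = 1e9 / 197984 ≈ 5051 failures per 1e9 hours (nearest whole number)

λ = 5.051e-06 /h, FIT = 5051


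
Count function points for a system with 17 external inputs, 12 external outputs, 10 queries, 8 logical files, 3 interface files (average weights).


UFP = EI*4 + EO*5 + EQ*4 + ILF*10 + EIF*7
UFP = 17*4 + 12*5 + 10*4 + 8*10 + 3*7
UFP = 68 + 60 + 40 + 80 + 21
UFP = 269

269


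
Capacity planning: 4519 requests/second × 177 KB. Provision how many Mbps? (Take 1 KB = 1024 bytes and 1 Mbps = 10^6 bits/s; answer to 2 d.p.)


Formula: Mbps = payload_bytes * RPS * 8 / 1e6
Payload per request = 177 KB = 177 * 1024 = 181248 bytes
Total bytes/sec = 181248 * 4519 = 819059712
Total bits/sec = 819059712 * 8 = 6552477696
Mbps = 6552477696 / 1e6 = 6552.48

6552.48 Mbps


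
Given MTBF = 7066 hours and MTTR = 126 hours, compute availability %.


Availability = MTBF / (MTBF + MTTR)
Availability = 7066 / (7066 + 126)
Availability = 7066 / 7192
Availability = 98.2481%

98.2481%


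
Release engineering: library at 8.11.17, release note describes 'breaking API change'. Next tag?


Current: 8.11.17
Change category: 'breaking API change' → major bump
SemVer rule: major bump → increment MAJOR, reset MINOR and PATCH to 0
New: 9.0.0

9.0.0


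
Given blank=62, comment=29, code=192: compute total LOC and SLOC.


Total LOC = blank + comment + code
Total LOC = 62 + 29 + 192 = 283
SLOC (source only) = code = 192

Total LOC: 283, SLOC: 192


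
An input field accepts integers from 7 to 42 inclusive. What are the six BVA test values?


Range: [7, 42]
Boundaries: just below min, min, min+1, max-1, max, just above max
Values: [6, 7, 8, 41, 42, 43]

[6, 7, 8, 41, 42, 43]


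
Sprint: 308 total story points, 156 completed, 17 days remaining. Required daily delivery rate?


Formula: Required rate = Remaining points / Days left
Remaining = 308 - 156 = 152 points
Required rate = 152 / 17 = 8.94 points/day

8.94 points/day


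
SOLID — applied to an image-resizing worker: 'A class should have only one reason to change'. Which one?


This describes the Single Responsibility Principle (SRP)

Single Responsibility Principle (SRP)


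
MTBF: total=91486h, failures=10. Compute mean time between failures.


Formula: MTBF = Total operating time / Number of failures
MTBF = 91486 / 10
MTBF = 9148.6 hours

9148.6 hours


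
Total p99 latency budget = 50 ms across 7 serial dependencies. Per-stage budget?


Formula: per_stage = total_budget / stages
per_stage = 50 / 7
per_stage = 7.14 ms

7.14 ms


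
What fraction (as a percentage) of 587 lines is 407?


Coverage = covered / total * 100
Coverage = 407 / 587 * 100
Coverage = 69.34%

69.34%


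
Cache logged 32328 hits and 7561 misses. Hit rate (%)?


Formula: hit rate = hits / (hits + misses) * 100
hit rate = 32328 / (32328 + 7561) * 100
hit rate = 32328 / 39889 * 100
hit rate = 81.04%

81.04%


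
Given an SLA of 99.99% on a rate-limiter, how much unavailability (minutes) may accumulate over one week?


Formula: allowed downtime = period * (100 - SLA) / 100
Period (week) = 10080 minutes
Unavailability fraction = (100 - 99.99) / 100
Allowed downtime = 10080 * (100 - 99.99) / 100
Allowed downtime = 1.008 minutes

1.008 minutes


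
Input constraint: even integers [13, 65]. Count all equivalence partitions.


Constraint: even integers in [13, 65]
Class 1: x < 13 — out-of-range invalid
Class 2: x in [13,65] but odd — wrong type invalid
Class 3: x in [13,65] and even — valid
Class 4: x > 65 — out-of-range invalid
Total equivalence classes: 4

4 equivalence classes


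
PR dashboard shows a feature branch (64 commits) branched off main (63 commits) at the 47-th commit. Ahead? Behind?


Common ancestor: commit #47
feature commits after divergence: 64 - 47 = 17
main commits after divergence: 63 - 47 = 16
feature is 17 commits ahead of main
main is 16 commits ahead of feature

feature ahead: 17, main ahead: 16


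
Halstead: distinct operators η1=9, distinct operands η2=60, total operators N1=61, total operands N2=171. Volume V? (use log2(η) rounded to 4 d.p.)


Formula: V = N * log2(η), where N = N1 + N2 and η = η1 + η2
η = 9 + 60 = 69
N = 61 + 171 = 232
log2(69) ≈ 6.1085
V = 232 * 6.1085 = 1417.17

1417.17


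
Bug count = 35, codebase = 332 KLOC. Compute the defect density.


Defect density = defects / KLOC
Defect density = 35 / 332
Defect density = 0.105 defects/KLOC

0.105 defects/KLOC


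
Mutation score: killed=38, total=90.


Mutation score = killed / total * 100
Mutation score = 38 / 90 * 100
Mutation score = 42.22%

42.22%


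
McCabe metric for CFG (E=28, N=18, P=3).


Formula: V(G) = E - N + 2P
V(G) = 28 - 18 + 2*3
V(G) = 10 + 6
V(G) = 16

16


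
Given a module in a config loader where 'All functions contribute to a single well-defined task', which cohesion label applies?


Reasoning: Best: single purpose
Type: Functional cohesion

Functional cohesion


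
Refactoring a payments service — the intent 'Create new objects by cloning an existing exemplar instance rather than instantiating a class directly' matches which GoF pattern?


This matches the Prototype pattern

Prototype


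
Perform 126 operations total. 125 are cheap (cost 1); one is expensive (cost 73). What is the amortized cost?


Formula: Amortized cost = Total cost / Operations
Total cost = (125 * 1) + (1 * 73)
Total cost = 125 + 73 = 198
Amortized = 198 / 126 = 1.5714

1.5714


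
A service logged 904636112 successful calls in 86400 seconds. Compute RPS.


Formula: throughput = requests / seconds
throughput = 904636112 / 86400
throughput = 10470.33 requests/second

10470.33 requests/second


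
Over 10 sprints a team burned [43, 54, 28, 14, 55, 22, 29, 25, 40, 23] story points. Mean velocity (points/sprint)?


Formula: Avg velocity = Total points / Number of sprints
Points: [43, 54, 28, 14, 55, 22, 29, 25, 40, 23]
Sum = 43 + 54 + 28 + 14 + 55 + 22 + 29 + 25 + 40 + 23 = 333
Avg velocity = 333 / 10 = 33.3 points/sprint

33.3 points/sprint


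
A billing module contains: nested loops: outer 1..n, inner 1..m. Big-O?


Reasoning: product of independent bounds
Complexity: O(n*m)

O(n*m)


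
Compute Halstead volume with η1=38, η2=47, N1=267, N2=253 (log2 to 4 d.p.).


Formula: V = N * log2(η), where N = N1 + N2 and η = η1 + η2
η = 38 + 47 = 85
N = 267 + 253 = 520
log2(85) ≈ 6.4094
V = 520 * 6.4094 = 3332.89

3332.89


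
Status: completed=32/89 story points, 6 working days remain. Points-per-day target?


Formula: Required rate = Remaining points / Days left
Remaining = 89 - 32 = 57 points
Required rate = 57 / 6 = 9.5 points/day

9.5 points/day


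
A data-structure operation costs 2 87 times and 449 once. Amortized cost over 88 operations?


Formula: Amortized cost = Total cost / Operations
Total cost = (87 * 2) + (1 * 449)
Total cost = 174 + 449 = 623
Amortized = 623 / 88 = 7.0795

7.0795


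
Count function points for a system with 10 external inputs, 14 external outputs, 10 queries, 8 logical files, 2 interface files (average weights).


UFP = EI*4 + EO*5 + EQ*4 + ILF*10 + EIF*7
UFP = 10*4 + 14*5 + 10*4 + 8*10 + 2*7
UFP = 40 + 70 + 40 + 80 + 14
UFP = 244

244


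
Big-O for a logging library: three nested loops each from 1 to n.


Reasoning: three levels of nesting over n
Complexity: O(n^3)

O(n^3)


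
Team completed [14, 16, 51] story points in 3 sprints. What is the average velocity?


Formula: Avg velocity = Total points / Number of sprints
Points: [14, 16, 51]
Sum = 14 + 16 + 51 = 81
Avg velocity = 81 / 3 = 27.0 points/sprint

27.0 points/sprint


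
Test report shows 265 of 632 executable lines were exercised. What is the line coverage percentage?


Coverage = covered / total * 100
Coverage = 265 / 632 * 100
Coverage = 41.93%

41.93%


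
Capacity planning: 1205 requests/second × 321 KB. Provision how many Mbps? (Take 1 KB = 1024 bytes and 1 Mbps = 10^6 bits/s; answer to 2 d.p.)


Formula: Mbps = payload_bytes * RPS * 8 / 1e6
Payload per request = 321 KB = 321 * 1024 = 328704 bytes
Total bytes/sec = 328704 * 1205 = 396088320
Total bits/sec = 396088320 * 8 = 3168706560
Mbps = 3168706560 / 1e6 = 3168.71

3168.71 Mbps


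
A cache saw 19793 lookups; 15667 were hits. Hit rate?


Formula: hit rate = hits / (hits + misses) * 100
hit rate = 15667 / (15667 + 4126) * 100
hit rate = 15667 / 19793 * 100
hit rate = 79.15%

79.15%


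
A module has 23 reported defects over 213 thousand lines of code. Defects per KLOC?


Defect density = defects / KLOC
Defect density = 23 / 213
Defect density = 0.108 defects/KLOC

0.108 defects/KLOC


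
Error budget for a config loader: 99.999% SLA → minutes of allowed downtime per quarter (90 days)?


Formula: allowed downtime = period * (100 - SLA) / 100
Period (quarter (90 days)) = 129600 minutes
Unavailability fraction = (100 - 99.999) / 100
Allowed downtime = 129600 * (100 - 99.999) / 100
Allowed downtime = 1.296 minutes

1.296 minutes


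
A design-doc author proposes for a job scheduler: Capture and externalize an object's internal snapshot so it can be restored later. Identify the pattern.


This matches the Memento pattern

Memento


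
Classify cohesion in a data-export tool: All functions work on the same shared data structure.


Reasoning: Functions share data
Type: Communicational cohesion

Communicational cohesion


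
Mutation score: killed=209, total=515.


Mutation score = killed / total * 100
Mutation score = 209 / 515 * 100
Mutation score = 40.58%

40.58%


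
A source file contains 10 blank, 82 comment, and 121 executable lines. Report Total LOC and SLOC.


Total LOC = blank + comment + code
Total LOC = 10 + 82 + 121 = 213
SLOC (source only) = code = 121

Total LOC: 213, SLOC: 121


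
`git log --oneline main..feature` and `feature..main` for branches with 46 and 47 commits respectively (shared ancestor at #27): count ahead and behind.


Common ancestor: commit #27
feature commits after divergence: 46 - 27 = 19
main commits after divergence: 47 - 27 = 20
feature is 19 commits ahead of main
main is 20 commits ahead of feature

feature ahead: 19, main ahead: 20


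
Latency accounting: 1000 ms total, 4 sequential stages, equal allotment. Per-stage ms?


Formula: per_stage = total_budget / stages
per_stage = 1000 / 4
per_stage = 250.0 ms

250.0 ms


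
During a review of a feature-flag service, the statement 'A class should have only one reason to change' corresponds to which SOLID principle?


This describes the Single Responsibility Principle (SRP)

Single Responsibility Principle (SRP)


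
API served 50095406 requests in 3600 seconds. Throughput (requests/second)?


Formula: throughput = requests / seconds
throughput = 50095406 / 3600
throughput = 13915.39 requests/second

13915.39 requests/second


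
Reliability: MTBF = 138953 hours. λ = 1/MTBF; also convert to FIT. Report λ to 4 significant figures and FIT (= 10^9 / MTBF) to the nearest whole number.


Formula: λ = 1 / MTBF; FIT = λ × 1e9 = 1e9 / MTBF
λ = 1 / 138953 ≈ 7.197e-06 failures/hour
FIT = 1e9 / 138953 ≈ 7197 failures per 1e9 hours (nearest whole number)

λ = 7.197e-06 /h, FIT = 7197


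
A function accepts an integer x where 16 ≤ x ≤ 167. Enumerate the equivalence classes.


Valid range: [16, 167]
Class 1: x < 16 — invalid
Class 2: 16 ≤ x ≤ 167 — valid
Class 3: x > 167 — invalid
Total equivalence classes: 3

3 equivalence classes


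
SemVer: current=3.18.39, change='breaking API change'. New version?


Current: 3.18.39
Change category: 'breaking API change' → major bump
SemVer rule: major bump → increment MAJOR, reset MINOR and PATCH to 0
New: 4.0.0

4.0.0


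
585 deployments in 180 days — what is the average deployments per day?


Formula: deployments per day = releases / days
= 585 / 180
= 3.25 deploys/day
(equivalently, 22.75 deploys/week)

3.25 deploys/day


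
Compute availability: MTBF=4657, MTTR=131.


Availability = MTBF / (MTBF + MTTR)
Availability = 4657 / (4657 + 131)
Availability = 4657 / 4788
Availability = 97.264%

97.264%


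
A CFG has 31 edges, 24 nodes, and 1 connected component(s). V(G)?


Formula: V(G) = E - N + 2P
V(G) = 31 - 24 + 2*1
V(G) = 7 + 2
V(G) = 9

9


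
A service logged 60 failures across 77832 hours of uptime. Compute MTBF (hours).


Formula: MTBF = Total operating time / Number of failures
MTBF = 77832 / 60
MTBF = 1297.2 hours

1297.2 hours


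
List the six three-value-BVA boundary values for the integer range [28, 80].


Range: [28, 80]
Boundaries: just below min, min, min+1, max-1, max, just above max
Values: [27, 28, 29, 79, 80, 81]

[27, 28, 29, 79, 80, 81]


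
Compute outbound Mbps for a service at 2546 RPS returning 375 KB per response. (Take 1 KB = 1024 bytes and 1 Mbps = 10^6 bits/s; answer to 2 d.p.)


Formula: Mbps = payload_bytes * RPS * 8 / 1e6
Payload per request = 375 KB = 375 * 1024 = 384000 bytes
Total bytes/sec = 384000 * 2546 = 977664000
Total bits/sec = 977664000 * 8 = 7821312000
Mbps = 7821312000 / 1e6 = 7821.31

7821.31 Mbps


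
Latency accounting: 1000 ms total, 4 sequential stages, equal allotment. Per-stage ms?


Formula: per_stage = total_budget / stages
per_stage = 1000 / 4
per_stage = 250.0 ms

250.0 ms


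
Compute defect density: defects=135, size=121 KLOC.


Defect density = defects / KLOC
Defect density = 135 / 121
Defect density = 1.116 defects/KLOC

1.116 defects/KLOC


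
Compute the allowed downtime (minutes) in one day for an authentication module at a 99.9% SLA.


Formula: allowed downtime = period * (100 - SLA) / 100
Period (day) = 1440 minutes
Unavailability fraction = (100 - 99.9) / 100
Allowed downtime = 1440 * (100 - 99.9) / 100
Allowed downtime = 1.44 minutes

1.44 minutes


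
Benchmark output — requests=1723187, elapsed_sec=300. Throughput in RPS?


Formula: throughput = requests / seconds
throughput = 1723187 / 300
throughput = 5743.96 requests/second

5743.96 requests/second


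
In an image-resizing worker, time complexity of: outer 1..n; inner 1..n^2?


Reasoning: n times n^2
Complexity: O(n^3)

O(n^3)


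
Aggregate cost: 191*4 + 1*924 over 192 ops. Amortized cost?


Formula: Amortized cost = Total cost / Operations
Total cost = (191 * 4) + (1 * 924)
Total cost = 764 + 924 = 1688
Amortized = 1688 / 192 = 8.7917

8.7917


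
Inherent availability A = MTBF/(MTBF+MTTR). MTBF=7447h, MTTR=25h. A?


Availability = MTBF / (MTBF + MTTR)
Availability = 7447 / (7447 + 25)
Availability = 7447 / 7472
Availability = 99.6654%

99.6654%


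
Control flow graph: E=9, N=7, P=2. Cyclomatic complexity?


Formula: V(G) = E - N + 2P
V(G) = 9 - 7 + 2*2
V(G) = 2 + 4
V(G) = 6

6


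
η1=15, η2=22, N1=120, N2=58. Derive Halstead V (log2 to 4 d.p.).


Formula: V = N * log2(η), where N = N1 + N2 and η = η1 + η2
η = 15 + 22 = 37
N = 120 + 58 = 178
log2(37) ≈ 5.2095
V = 178 * 5.2095 = 927.29

927.29


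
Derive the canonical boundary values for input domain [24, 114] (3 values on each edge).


Range: [24, 114]
Boundaries: just below min, min, min+1, max-1, max, just above max
Values: [23, 24, 25, 113, 114, 115]

[23, 24, 25, 113, 114, 115]


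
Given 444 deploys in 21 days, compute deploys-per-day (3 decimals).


Formula: deployments per day = releases / days
= 444 / 21
= 21.143 deploys/day
(equivalently, 148.0 deploys/week)

21.143 deploys/day


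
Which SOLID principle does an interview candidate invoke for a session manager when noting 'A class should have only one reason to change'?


This describes the Single Responsibility Principle (SRP)

Single Responsibility Principle (SRP)


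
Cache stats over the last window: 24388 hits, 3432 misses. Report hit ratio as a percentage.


Formula: hit rate = hits / (hits + misses) * 100
hit rate = 24388 / (24388 + 3432) * 100
hit rate = 24388 / 27820 * 100
hit rate = 87.66%

87.66%


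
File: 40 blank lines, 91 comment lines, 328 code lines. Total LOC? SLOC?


Total LOC = blank + comment + code
Total LOC = 40 + 91 + 328 = 459
SLOC (source only) = code = 328

Total LOC: 459, SLOC: 328


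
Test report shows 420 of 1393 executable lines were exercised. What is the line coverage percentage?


Coverage = covered / total * 100
Coverage = 420 / 1393 * 100
Coverage = 30.15%

30.15%


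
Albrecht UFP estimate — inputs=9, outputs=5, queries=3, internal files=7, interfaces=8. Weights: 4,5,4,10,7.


UFP = EI*4 + EO*5 + EQ*4 + ILF*10 + EIF*7
UFP = 9*4 + 5*5 + 3*4 + 7*10 + 8*7
UFP = 36 + 25 + 12 + 70 + 56
UFP = 199

199


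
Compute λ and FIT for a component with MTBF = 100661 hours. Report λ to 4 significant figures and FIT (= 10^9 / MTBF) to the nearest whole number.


Formula: λ = 1 / MTBF; FIT = λ × 1e9 = 1e9 / MTBF
λ = 1 / 100661 ≈ 9.934e-06 failures/hour
FIT = 1e9 / 100661 ≈ 9934 failures per 1e9 hours (nearest whole number)

λ = 9.934e-06 /h, FIT = 9934


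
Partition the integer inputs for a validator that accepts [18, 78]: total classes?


Valid range: [18, 78]
Class 1: x < 18 — invalid
Class 2: 18 ≤ x ≤ 78 — valid
Class 3: x > 78 — invalid
Total equivalence classes: 3

3 equivalence classes


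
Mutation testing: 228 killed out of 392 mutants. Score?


Mutation score = killed / total * 100
Mutation score = 228 / 392 * 100
Mutation score = 58.16%

58.16%


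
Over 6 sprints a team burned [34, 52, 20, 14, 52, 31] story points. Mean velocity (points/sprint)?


Formula: Avg velocity = Total points / Number of sprints
Points: [34, 52, 20, 14, 52, 31]
Sum = 34 + 52 + 20 + 14 + 52 + 31 = 203
Avg velocity = 203 / 6 = 33.83 points/sprint

33.83 points/sprint


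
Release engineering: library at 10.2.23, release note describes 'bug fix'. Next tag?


Current: 10.2.23
Change category: 'bug fix' → patch bump
SemVer rule: patch bump → increment PATCH (MAJOR and MINOR unchanged)
New: 10.2.24

10.2.24


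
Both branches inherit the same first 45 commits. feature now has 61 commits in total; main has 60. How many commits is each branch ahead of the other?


Common ancestor: commit #45
feature commits after divergence: 61 - 45 = 16
main commits after divergence: 60 - 45 = 15
feature is 16 commits ahead of main
main is 15 commits ahead of feature

feature ahead: 16, main ahead: 15
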